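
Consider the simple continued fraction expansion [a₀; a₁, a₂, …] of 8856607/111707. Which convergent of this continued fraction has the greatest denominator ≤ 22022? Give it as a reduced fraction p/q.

163722/2065

a_0 = 79: 79/1  (≤ bound)
a_1 = 3: 238/3  (≤ bound)
a_2 = 1: 317/4  (≤ bound)
a_3 = 1: 555/7  (≤ bound)
a_4 = 13: 7532/95  (≤ bound)
a_5 = 2: 15619/197  (≤ bound)
a_6 = 10: 163722/2065  (≤ bound)
a_7 = 54: 8856607/111707  (> 22022, stop)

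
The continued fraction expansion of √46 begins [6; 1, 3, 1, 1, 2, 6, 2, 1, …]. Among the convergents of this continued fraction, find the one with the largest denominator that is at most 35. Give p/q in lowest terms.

List convergents until the denominator exceeds the bound:
a_0 = 6: 6/1  (≤ bound)
a_1 = 1: 7/1  (≤ bound)
a_2 = 3: 27/4  (≤ bound)
a_3 = 1: 34/5  (≤ bound)
a_4 = 1: 61/9  (≤ bound)
a_5 = 2: 156/23  (≤ bound)
a_6 = 6: 997/147  (> 35, stop)

156/23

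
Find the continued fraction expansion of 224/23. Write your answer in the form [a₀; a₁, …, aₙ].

Run the Euclidean algorithm, recording each quotient:
224 = 9·23 + 17, so a_0 = 9
23 = 1·17 + 6, so a_1 = 1
17 = 2·6 + 5, so a_2 = 2
6 = 1·5 + 1, so a_3 = 1
5 = 5·1 + 0, so a_4 = 5

[9; 1, 2, 1, 5]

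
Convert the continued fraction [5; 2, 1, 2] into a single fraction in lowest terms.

a_0 = 5: 5/1
a_1 = 2: 11/2
a_2 = 1: 16/3
a_3 = 2: 43/8

43/8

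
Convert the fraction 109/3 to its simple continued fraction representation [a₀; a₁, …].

[36; 3]

Repeatedly divide and take the remainder:
⌊109/3⌋ = 36, remainder 1
⌊3/1⌋ = 3, remainder 0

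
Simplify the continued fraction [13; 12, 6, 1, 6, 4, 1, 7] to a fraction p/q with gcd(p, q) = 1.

Starting at the tail and folding back:
Start with 7.
1 + 1/(7/1) = 1 + 1/7 = 8/7
4 + 1/(8/7) = 4 + 7/8 = 39/8
6 + 1/(39/8) = 6 + 8/39 = 242/39
1 + 1/(242/39) = 1 + 39/242 = 281/242
6 + 1/(281/242) = 6 + 242/281 = 1928/281
12 + 1/(1928/281) = 12 + 281/1928 = 23417/1928
13 + 1/(23417/1928) = 13 + 1928/23417 = 306349/23417

306349/23417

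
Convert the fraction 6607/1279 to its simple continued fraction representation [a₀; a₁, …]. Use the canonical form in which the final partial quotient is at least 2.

[5; 6, 30, 3, 2]

Repeatedly divide and take the remainder:
⌊6607/1279⌋ = 5, remainder 212
⌊1279/212⌋ = 6, remainder 7
⌊212/7⌋ = 30, remainder 2
⌊7/2⌋ = 3, remainder 1
⌊2/1⌋ = 2, remainder 0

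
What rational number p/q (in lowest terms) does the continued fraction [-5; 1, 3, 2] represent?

Use the convergent recurrence hₖ = aₖ·hₖ₋₁ + hₖ₋₂ (and likewise for the denominators kₖ):
a_0 = -5: -5/1
a_1 = 1: -4/1
a_2 = 3: -17/4
a_3 = 2: -38/9

-38/9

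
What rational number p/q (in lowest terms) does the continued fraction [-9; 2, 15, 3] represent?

-809/95

Use the convergent recurrence hₖ = aₖ·hₖ₋₁ + hₖ₋₂ (and likewise for the denominators kₖ):
a_0 = -9: -9/1
a_1 = 2: -17/2
a_2 = 15: -264/31
a_3 = 3: -809/95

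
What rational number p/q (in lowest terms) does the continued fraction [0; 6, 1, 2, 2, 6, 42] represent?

Compute successive convergents:
a_0 = 0: 0/1
a_1 = 6: 1/6
a_2 = 1: 1/7
a_3 = 2: 3/20
a_4 = 2: 7/47
a_5 = 6: 45/302
a_6 = 42: 1897/12731

1897/12731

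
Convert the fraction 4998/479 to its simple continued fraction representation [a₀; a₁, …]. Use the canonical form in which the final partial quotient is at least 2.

[10; 2, 3, 3, 3, 6]

Run the Euclidean algorithm, recording each quotient:
⌊4998/479⌋ = 10, remainder 208
⌊479/208⌋ = 2, remainder 63
⌊208/63⌋ = 3, remainder 19
⌊63/19⌋ = 3, remainder 6
⌊19/6⌋ = 3, remainder 1
⌊6/1⌋ = 6, remainder 0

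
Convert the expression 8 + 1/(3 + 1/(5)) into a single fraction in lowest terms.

133/16

Collapse the nested fraction from the inside out:
Start with 5.
3 + 1/(5/1) = 3 + 1/5 = 16/5
8 + 1/(16/5) = 8 + 5/16 = 133/16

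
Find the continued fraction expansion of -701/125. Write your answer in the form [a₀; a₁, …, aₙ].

[-6; 2, 1, 1, 4, 2, 2]

-701 ÷ 125 → quotient -6, remainder 49
125 ÷ 49 → quotient 2, remainder 27
49 ÷ 27 → quotient 1, remainder 22
27 ÷ 22 → quotient 1, remainder 5
22 ÷ 5 → quotient 4, remainder 2
5 ÷ 2 → quotient 2, remainder 1
2 ÷ 1 → quotient 2, remainder 0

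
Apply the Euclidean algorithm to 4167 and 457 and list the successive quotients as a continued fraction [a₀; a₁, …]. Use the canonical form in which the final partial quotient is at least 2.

[9; 8, 2, 6, 4]

Apply division with remainder until the remainder is 0:
⌊4167/457⌋ = 9, remainder 54
⌊457/54⌋ = 8, remainder 25
⌊54/25⌋ = 2, remainder 4
⌊25/4⌋ = 6, remainder 1
⌊4/1⌋ = 4, remainder 0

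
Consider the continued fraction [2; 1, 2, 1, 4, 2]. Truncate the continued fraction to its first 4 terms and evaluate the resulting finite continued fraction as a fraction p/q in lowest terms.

11/4

a_0 = 2: 2/1
a_1 = 1: 3/1
a_2 = 2: 8/3
a_3 = 1: 11/4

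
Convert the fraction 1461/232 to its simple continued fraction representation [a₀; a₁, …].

⌊1461/232⌋ = 6, remainder 69
⌊232/69⌋ = 3, remainder 25
⌊69/25⌋ = 2, remainder 19
⌊25/19⌋ = 1, remainder 6
⌊19/6⌋ = 3, remainder 1
⌊6/1⌋ = 6, remainder 0

[6; 3, 2, 1, 3, 6]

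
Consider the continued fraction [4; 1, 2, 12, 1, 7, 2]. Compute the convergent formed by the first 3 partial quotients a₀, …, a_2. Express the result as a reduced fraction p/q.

Compute successive convergents:
a_0 = 4: 4/1
a_1 = 1: 5/1
a_2 = 2: 14/3

14/3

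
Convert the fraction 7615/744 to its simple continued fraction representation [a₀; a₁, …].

[10; 4, 3, 1, 43]

⌊7615/744⌋ = 10, remainder 175
⌊744/175⌋ = 4, remainder 44
⌊175/44⌋ = 3, remainder 43
⌊44/43⌋ = 1, remainder 1
⌊43/1⌋ = 43, remainder 0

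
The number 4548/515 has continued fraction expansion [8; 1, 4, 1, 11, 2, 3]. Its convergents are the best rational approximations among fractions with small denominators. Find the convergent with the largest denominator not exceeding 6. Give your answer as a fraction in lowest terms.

a_0 = 8: 8/1  (≤ bound)
a_1 = 1: 9/1  (≤ bound)
a_2 = 4: 44/5  (≤ bound)
a_3 = 1: 53/6  (≤ bound)
a_4 = 11: 627/71  (> 6, stop)

53/6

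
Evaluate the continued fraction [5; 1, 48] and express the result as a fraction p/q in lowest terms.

293/49

Starting at the tail and folding back:
Start with 48.
1 + 1/(48/1) = 1 + 1/48 = 49/48
5 + 1/(49/48) = 5 + 48/49 = 293/49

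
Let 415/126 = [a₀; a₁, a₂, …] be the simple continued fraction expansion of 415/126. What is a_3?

2

⌊415/126⌋ = 3, remainder 37
⌊126/37⌋ = 3, remainder 15
⌊37/15⌋ = 2, remainder 7
⌊15/7⌋ = 2, remainder 1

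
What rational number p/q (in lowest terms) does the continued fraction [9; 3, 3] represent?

Start with 3.
3 + 1/(3/1) = 3 + 1/3 = 10/3
9 + 1/(10/3) = 9 + 3/10 = 93/10

93/10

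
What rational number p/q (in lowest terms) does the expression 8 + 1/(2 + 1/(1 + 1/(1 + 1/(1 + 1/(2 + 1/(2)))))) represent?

Starting at the tail and folding back:
Start with 2.
2 + 1/(2/1) = 2 + 1/2 = 5/2
1 + 1/(5/2) = 1 + 2/5 = 7/5
1 + 1/(7/5) = 1 + 5/7 = 12/7
1 + 1/(12/7) = 1 + 7/12 = 19/12
2 + 1/(19/12) = 2 + 12/19 = 50/19
8 + 1/(50/19) = 8 + 19/50 = 419/50

419/50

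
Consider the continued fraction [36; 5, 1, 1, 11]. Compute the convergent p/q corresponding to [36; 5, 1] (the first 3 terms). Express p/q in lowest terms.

217/6

Start with 1.
5 + 1/(1/1) = 5 + 1/1 = 6/1
36 + 1/(6/1) = 36 + 1/6 = 217/6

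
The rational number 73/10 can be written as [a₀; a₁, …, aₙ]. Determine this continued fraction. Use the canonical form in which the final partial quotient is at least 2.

[7; 3, 3]

Run the Euclidean algorithm, recording each quotient:
73 = 7·10 + 3, so a_0 = 7
10 = 3·3 + 1, so a_1 = 3
3 = 3·1 + 0, so a_2 = 3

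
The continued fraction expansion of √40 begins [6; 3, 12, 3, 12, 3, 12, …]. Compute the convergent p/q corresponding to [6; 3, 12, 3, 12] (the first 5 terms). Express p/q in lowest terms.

Starting at the tail and folding back:
Start with 12.
3 + 1/(12/1) = 3 + 1/12 = 37/12
12 + 1/(37/12) = 12 + 12/37 = 456/37
3 + 1/(456/37) = 3 + 37/456 = 1405/456
6 + 1/(1405/456) = 6 + 456/1405 = 8886/1405

8886/1405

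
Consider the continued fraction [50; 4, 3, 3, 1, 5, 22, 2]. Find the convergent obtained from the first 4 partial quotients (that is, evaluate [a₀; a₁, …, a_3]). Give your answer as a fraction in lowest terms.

Build up convergents one term at a time:
a_0 = 50: 50/1
a_1 = 4: 201/4
a_2 = 3: 653/13
a_3 = 3: 2160/43

2160/43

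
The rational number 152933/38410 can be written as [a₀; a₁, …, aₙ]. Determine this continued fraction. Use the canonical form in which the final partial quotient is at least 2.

152933 = 3·38410 + 37703, so a_0 = 3
38410 = 1·37703 + 707, so a_1 = 1
37703 = 53·707 + 232, so a_2 = 53
707 = 3·232 + 11, so a_3 = 3
232 = 21·11 + 1, so a_4 = 21
11 = 11·1 + 0, so a_5 = 11

[3; 1, 53, 3, 21, 11]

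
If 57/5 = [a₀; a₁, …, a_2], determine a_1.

Repeatedly divide and take the remainder:
57 ÷ 5 → quotient 11, remainder 2
5 ÷ 2 → quotient 2, remainder 1

2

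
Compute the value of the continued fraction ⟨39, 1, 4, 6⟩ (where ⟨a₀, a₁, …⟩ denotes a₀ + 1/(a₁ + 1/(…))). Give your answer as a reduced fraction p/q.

1234/31

Start with 6.
4 + 1/(6/1) = 4 + 1/6 = 25/6
1 + 1/(25/6) = 1 + 6/25 = 31/25
39 + 1/(31/25) = 39 + 25/31 = 1234/31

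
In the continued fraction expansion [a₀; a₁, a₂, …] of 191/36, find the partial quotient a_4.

2

Run the Euclidean algorithm, recording each quotient:
191 ÷ 36 → quotient 5, remainder 11
36 ÷ 11 → quotient 3, remainder 3
11 ÷ 3 → quotient 3, remainder 2
3 ÷ 2 → quotient 1, remainder 1
2 ÷ 1 → quotient 2, remainder 0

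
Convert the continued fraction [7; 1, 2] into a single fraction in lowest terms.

23/3

Use the convergent recurrence hₖ = aₖ·hₖ₋₁ + hₖ₋₂ (and likewise for the denominators kₖ):
a_0 = 7: 7/1
a_1 = 1: 8/1
a_2 = 2: 23/3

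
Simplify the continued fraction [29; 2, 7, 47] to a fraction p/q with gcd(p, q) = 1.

Start with 47.
7 + 1/(47/1) = 7 + 1/47 = 330/47
2 + 1/(330/47) = 2 + 47/330 = 707/330
29 + 1/(707/330) = 29 + 330/707 = 20833/707

20833/707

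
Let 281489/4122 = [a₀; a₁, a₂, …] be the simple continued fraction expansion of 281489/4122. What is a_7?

2

281489 = 68·4122 + 1193, so a_0 = 68
4122 = 3·1193 + 543, so a_1 = 3
1193 = 2·543 + 107, so a_2 = 2
543 = 5·107 + 8, so a_3 = 5
107 = 13·8 + 3, so a_4 = 13
8 = 2·3 + 2, so a_5 = 2
3 = 1·2 + 1, so a_6 = 1
2 = 2·1 + 0, so a_7 = 2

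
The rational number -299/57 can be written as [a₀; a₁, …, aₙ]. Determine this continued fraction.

⌊-299/57⌋ = -6, remainder 43
⌊57/43⌋ = 1, remainder 14
⌊43/14⌋ = 3, remainder 1
⌊14/1⌋ = 14, remainder 0

[-6; 1, 3, 14]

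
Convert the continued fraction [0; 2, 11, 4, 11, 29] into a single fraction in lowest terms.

14719/30747

Collapse the nested fraction from the inside out:
Start with 29.
11 + 1/(29/1) = 11 + 1/29 = 320/29
4 + 1/(320/29) = 4 + 29/320 = 1309/320
11 + 1/(1309/320) = 11 + 320/1309 = 14719/1309
2 + 1/(14719/1309) = 2 + 1309/14719 = 30747/14719
0 + 1/(30747/14719) = 0 + 14719/30747 = 14719/30747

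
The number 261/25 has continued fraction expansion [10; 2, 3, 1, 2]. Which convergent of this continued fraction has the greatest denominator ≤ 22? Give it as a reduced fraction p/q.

a_0 = 10: 10/1  (≤ bound)
a_1 = 2: 21/2  (≤ bound)
a_2 = 3: 73/7  (≤ bound)
a_3 = 1: 94/9  (≤ bound)
a_4 = 2: 261/25  (> 22, stop)

94/9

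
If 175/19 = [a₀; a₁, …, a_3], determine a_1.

4

⌊175/19⌋ = 9, remainder 4
⌊19/4⌋ = 4, remainder 3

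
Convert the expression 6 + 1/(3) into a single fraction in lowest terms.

19/3

Start with 3.
6 + 1/(3/1) = 6 + 1/3 = 19/3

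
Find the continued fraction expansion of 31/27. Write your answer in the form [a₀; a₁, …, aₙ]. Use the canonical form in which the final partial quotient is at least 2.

31 = 1·27 + 4, so a_0 = 1
27 = 6·4 + 3, so a_1 = 6
4 = 1·3 + 1, so a_2 = 1
3 = 3·1 + 0, so a_3 = 3

[1; 6, 1, 3]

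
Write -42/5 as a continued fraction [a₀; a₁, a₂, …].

Run the Euclidean algorithm, recording each quotient:
-42 ÷ 5 → quotient -9, remainder 3
5 ÷ 3 → quotient 1, remainder 2
3 ÷ 2 → quotient 1, remainder 1
2 ÷ 1 → quotient 2, remainder 0

[-9; 1, 1, 2]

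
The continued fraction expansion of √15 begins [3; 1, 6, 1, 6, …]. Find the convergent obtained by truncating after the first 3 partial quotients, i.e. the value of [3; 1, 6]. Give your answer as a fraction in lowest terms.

a_0 = 3: 3/1
a_1 = 1: 4/1
a_2 = 6: 27/7

27/7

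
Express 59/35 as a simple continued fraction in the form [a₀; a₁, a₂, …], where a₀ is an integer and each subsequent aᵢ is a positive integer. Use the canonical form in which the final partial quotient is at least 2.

59 = 1·35 + 24, so a_0 = 1
35 = 1·24 + 11, so a_1 = 1
24 = 2·11 + 2, so a_2 = 2
11 = 5·2 + 1, so a_3 = 5
2 = 2·1 + 0, so a_4 = 2

[1; 1, 2, 5, 2]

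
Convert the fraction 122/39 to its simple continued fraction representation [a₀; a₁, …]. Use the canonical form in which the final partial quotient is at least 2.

122 = 3·39 + 5, so a_0 = 3
39 = 7·5 + 4, so a_1 = 7
5 = 1·4 + 1, so a_2 = 1
4 = 4·1 + 0, so a_3 = 4

[3; 7, 1, 4]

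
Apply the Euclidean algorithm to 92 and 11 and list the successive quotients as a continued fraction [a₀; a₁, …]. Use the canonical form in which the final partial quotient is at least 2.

92 ÷ 11 → quotient 8, remainder 4
11 ÷ 4 → quotient 2, remainder 3
4 ÷ 3 → quotient 1, remainder 1
3 ÷ 1 → quotient 3, remainder 0

[8; 2, 1, 3]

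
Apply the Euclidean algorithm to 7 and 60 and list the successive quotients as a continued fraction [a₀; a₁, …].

Run the Euclidean algorithm, recording each quotient:
⌊7/60⌋ = 0, remainder 7
⌊60/7⌋ = 8, remainder 4
⌊7/4⌋ = 1, remainder 3
⌊4/3⌋ = 1, remainder 1
⌊3/1⌋ = 3, remainder 0

[0; 8, 1, 1, 3]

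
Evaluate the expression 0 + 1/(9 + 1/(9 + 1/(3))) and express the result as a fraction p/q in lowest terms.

Start with 3.
9 + 1/(3/1) = 9 + 1/3 = 28/3
9 + 1/(28/3) = 9 + 3/28 = 255/28
0 + 1/(255/28) = 0 + 28/255 = 28/255

28/255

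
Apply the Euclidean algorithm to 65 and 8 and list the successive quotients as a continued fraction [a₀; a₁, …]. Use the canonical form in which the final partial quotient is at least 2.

[8; 8]

Run the Euclidean algorithm, recording each quotient:
65 = 8·8 + 1, so a_0 = 8
8 = 8·1 + 0, so a_1 = 8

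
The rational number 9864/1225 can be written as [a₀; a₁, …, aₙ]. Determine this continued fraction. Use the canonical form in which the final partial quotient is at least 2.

[8; 19, 7, 9]

Run the Euclidean algorithm, recording each quotient:
9864 = 8·1225 + 64, so a_0 = 8
1225 = 19·64 + 9, so a_1 = 19
64 = 7·9 + 1, so a_2 = 7
9 = 9·1 + 0, so a_3 = 9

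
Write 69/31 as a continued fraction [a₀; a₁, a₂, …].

Repeatedly divide and take the remainder:
69 ÷ 31 → quotient 2, remainder 7
31 ÷ 7 → quotient 4, remainder 3
7 ÷ 3 → quotient 2, remainder 1
3 ÷ 1 → quotient 3, remainder 0

[2; 4, 2, 3]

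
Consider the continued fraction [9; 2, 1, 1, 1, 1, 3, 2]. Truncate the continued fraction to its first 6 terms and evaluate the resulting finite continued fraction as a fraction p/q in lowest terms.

Collapse the nested fraction from the inside out:
Start with 1.
1 + 1/(1/1) = 1 + 1/1 = 2/1
1 + 1/(2/1) = 1 + 1/2 = 3/2
1 + 1/(3/2) = 1 + 2/3 = 5/3
2 + 1/(5/3) = 2 + 3/5 = 13/5
9 + 1/(13/5) = 9 + 5/13 = 122/13

122/13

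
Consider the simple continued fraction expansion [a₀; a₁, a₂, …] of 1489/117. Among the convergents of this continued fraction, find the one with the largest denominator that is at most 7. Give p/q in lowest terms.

89/7

a_0 = 12: 12/1  (≤ bound)
a_1 = 1: 13/1  (≤ bound)
a_2 = 2: 38/3  (≤ bound)
a_3 = 1: 51/4  (≤ bound)
a_4 = 1: 89/7  (≤ bound)
a_5 = 1: 140/11  (> 7, stop)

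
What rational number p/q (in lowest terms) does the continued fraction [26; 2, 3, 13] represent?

a_0 = 26: 26/1
a_1 = 2: 53/2
a_2 = 3: 185/7
a_3 = 13: 2458/93

2458/93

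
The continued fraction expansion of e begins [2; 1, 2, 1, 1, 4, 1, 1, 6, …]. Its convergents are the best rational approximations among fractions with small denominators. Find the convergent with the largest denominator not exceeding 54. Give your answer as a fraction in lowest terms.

List convergents until the denominator exceeds the bound:
a_0 = 2: 2/1  (≤ bound)
a_1 = 1: 3/1  (≤ bound)
a_2 = 2: 8/3  (≤ bound)
a_3 = 1: 11/4  (≤ bound)
a_4 = 1: 19/7  (≤ bound)
a_5 = 4: 87/32  (≤ bound)
a_6 = 1: 106/39  (≤ bound)
a_7 = 1: 193/71  (> 54, stop)

106/39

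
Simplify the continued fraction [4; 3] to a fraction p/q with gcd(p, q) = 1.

Use the convergent recurrence hₖ = aₖ·hₖ₋₁ + hₖ₋₂ (and likewise for the denominators kₖ):
a_0 = 4: 4/1
a_1 = 3: 13/3

13/3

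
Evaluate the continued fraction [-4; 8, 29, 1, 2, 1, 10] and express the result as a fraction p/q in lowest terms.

-39821/10275

a_0 = -4: -4/1
a_1 = 8: -31/8
a_2 = 29: -903/233
a_3 = 1: -934/241
a_4 = 2: -2771/715
a_5 = 1: -3705/956
a_6 = 10: -39821/10275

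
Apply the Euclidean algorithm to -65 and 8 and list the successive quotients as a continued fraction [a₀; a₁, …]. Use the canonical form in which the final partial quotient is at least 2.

[-9; 1, 7]

-65 ÷ 8 → quotient -9, remainder 7
8 ÷ 7 → quotient 1, remainder 1
7 ÷ 1 → quotient 7, remainder 0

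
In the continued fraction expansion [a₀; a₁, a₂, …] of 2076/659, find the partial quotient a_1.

6

2076 ÷ 659 → quotient 3, remainder 99
659 ÷ 99 → quotient 6, remainder 65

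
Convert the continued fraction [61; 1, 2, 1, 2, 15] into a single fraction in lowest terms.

10432/169

Collapse the nested fraction from the inside out:
Start with 15.
2 + 1/(15/1) = 2 + 1/15 = 31/15
1 + 1/(31/15) = 1 + 15/31 = 46/31
2 + 1/(46/31) = 2 + 31/46 = 123/46
1 + 1/(123/46) = 1 + 46/123 = 169/123
61 + 1/(169/123) = 61 + 123/169 = 10432/169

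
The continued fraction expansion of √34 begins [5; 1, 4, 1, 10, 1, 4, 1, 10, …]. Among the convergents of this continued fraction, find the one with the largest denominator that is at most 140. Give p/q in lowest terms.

414/71

a_0 = 5: 5/1  (≤ bound)
a_1 = 1: 6/1  (≤ bound)
a_2 = 4: 29/5  (≤ bound)
a_3 = 1: 35/6  (≤ bound)
a_4 = 10: 379/65  (≤ bound)
a_5 = 1: 414/71  (≤ bound)
a_6 = 4: 2035/349  (> 140, stop)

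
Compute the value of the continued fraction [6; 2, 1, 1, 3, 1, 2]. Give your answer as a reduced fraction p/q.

Build up convergents one term at a time:
a_0 = 6: 6/1
a_1 = 2: 13/2
a_2 = 1: 19/3
a_3 = 1: 32/5
a_4 = 3: 115/18
a_5 = 1: 147/23
a_6 = 2: 409/64

409/64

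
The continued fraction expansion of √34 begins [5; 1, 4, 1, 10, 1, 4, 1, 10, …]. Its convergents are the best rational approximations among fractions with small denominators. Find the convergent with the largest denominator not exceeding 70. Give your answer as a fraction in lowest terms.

List convergents until the denominator exceeds the bound:
a_0 = 5: 5/1  (≤ bound)
a_1 = 1: 6/1  (≤ bound)
a_2 = 4: 29/5  (≤ bound)
a_3 = 1: 35/6  (≤ bound)
a_4 = 10: 379/65  (≤ bound)
a_5 = 1: 414/71  (> 70, stop)

379/65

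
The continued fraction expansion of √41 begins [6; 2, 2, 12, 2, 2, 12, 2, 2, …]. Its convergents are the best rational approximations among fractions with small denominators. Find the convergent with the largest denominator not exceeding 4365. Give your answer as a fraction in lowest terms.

25414/3969

List convergents until the denominator exceeds the bound:
a_0 = 6: 6/1  (≤ bound)
a_1 = 2: 13/2  (≤ bound)
a_2 = 2: 32/5  (≤ bound)
a_3 = 12: 397/62  (≤ bound)
a_4 = 2: 826/129  (≤ bound)
a_5 = 2: 2049/320  (≤ bound)
a_6 = 12: 25414/3969  (≤ bound)
a_7 = 2: 52877/8258  (> 4365, stop)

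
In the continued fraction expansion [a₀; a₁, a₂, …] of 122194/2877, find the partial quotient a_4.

1

Repeatedly divide and take the remainder:
122194 = 42·2877 + 1360, so a_0 = 42
2877 = 2·1360 + 157, so a_1 = 2
1360 = 8·157 + 104, so a_2 = 8
157 = 1·104 + 53, so a_3 = 1
104 = 1·53 + 51, so a_4 = 1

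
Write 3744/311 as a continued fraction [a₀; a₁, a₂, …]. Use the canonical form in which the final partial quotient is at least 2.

3744 ÷ 311 → quotient 12, remainder 12
311 ÷ 12 → quotient 25, remainder 11
12 ÷ 11 → quotient 1, remainder 1
11 ÷ 1 → quotient 11, remainder 0

[12; 25, 1, 11]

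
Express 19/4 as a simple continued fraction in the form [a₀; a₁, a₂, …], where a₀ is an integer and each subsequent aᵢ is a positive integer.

[4; 1, 3]

⌊19/4⌋ = 4, remainder 3
⌊4/3⌋ = 1, remainder 1
⌊3/1⌋ = 3, remainder 0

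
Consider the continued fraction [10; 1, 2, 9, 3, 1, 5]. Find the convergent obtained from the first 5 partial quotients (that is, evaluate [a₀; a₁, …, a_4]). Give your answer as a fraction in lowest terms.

929/87

a_0 = 10: 10/1
a_1 = 1: 11/1
a_2 = 2: 32/3
a_3 = 9: 299/28
a_4 = 3: 929/87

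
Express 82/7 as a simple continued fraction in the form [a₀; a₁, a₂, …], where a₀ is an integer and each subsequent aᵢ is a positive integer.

[11; 1, 2, 2]

Apply division with remainder until the remainder is 0:
⌊82/7⌋ = 11, remainder 5
⌊7/5⌋ = 1, remainder 2
⌊5/2⌋ = 2, remainder 1
⌊2/1⌋ = 2, remainder 0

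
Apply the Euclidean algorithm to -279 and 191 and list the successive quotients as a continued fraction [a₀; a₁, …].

[-2; 1, 1, 5, 1, 6, 2]

Run the Euclidean algorithm, recording each quotient:
-279 ÷ 191 → quotient -2, remainder 103
191 ÷ 103 → quotient 1, remainder 88
103 ÷ 88 → quotient 1, remainder 15
88 ÷ 15 → quotient 5, remainder 13
15 ÷ 13 → quotient 1, remainder 2
13 ÷ 2 → quotient 6, remainder 1
2 ÷ 1 → quotient 2, remainder 0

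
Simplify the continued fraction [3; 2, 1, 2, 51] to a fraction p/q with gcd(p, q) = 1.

Work from the innermost term outward:
Start with 51.
2 + 1/(51/1) = 2 + 1/51 = 103/51
1 + 1/(103/51) = 1 + 51/103 = 154/103
2 + 1/(154/103) = 2 + 103/154 = 411/154
3 + 1/(411/154) = 3 + 154/411 = 1387/411

1387/411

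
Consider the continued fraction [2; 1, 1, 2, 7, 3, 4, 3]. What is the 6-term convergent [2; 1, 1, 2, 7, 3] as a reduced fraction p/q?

a_0 = 2: 2/1
a_1 = 1: 3/1
a_2 = 1: 5/2
a_3 = 2: 13/5
a_4 = 7: 96/37
a_5 = 3: 301/116

301/116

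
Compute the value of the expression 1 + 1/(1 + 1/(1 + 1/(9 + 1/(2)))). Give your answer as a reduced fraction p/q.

61/40

a_0 = 1: 1/1
a_1 = 1: 2/1
a_2 = 1: 3/2
a_3 = 9: 29/19
a_4 = 2: 61/40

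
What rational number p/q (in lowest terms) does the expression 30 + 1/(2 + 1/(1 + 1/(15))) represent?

a_0 = 30: 30/1
a_1 = 2: 61/2
a_2 = 1: 91/3
a_3 = 15: 1426/47

1426/47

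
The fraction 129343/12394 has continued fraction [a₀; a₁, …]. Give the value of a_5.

129343 ÷ 12394 → quotient 10, remainder 5403
12394 ÷ 5403 → quotient 2, remainder 1588
5403 ÷ 1588 → quotient 3, remainder 639
1588 ÷ 639 → quotient 2, remainder 310
639 ÷ 310 → quotient 2, remainder 19
310 ÷ 19 → quotient 16, remainder 6

16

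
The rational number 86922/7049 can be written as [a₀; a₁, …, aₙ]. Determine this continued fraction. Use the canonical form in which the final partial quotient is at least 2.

[12; 3, 49, 1, 1, 1, 15]

86922 ÷ 7049 → quotient 12, remainder 2334
7049 ÷ 2334 → quotient 3, remainder 47
2334 ÷ 47 → quotient 49, remainder 31
47 ÷ 31 → quotient 1, remainder 16
31 ÷ 16 → quotient 1, remainder 15
16 ÷ 15 → quotient 1, remainder 1
15 ÷ 1 → quotient 15, remainder 0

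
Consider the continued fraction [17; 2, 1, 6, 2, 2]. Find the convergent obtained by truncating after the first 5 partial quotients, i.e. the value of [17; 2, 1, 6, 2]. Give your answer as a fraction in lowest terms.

746/43

Start with 2.
6 + 1/(2/1) = 6 + 1/2 = 13/2
1 + 1/(13/2) = 1 + 2/13 = 15/13
2 + 1/(15/13) = 2 + 13/15 = 43/15
17 + 1/(43/15) = 17 + 15/43 = 746/43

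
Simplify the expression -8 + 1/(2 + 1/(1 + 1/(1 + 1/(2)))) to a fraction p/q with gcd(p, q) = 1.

-99/13

a_0 = -8: -8/1
a_1 = 2: -15/2
a_2 = 1: -23/3
a_3 = 1: -38/5
a_4 = 2: -99/13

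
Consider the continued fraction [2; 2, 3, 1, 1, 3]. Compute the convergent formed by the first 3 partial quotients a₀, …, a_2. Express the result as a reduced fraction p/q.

17/7

Build up convergents one term at a time:
a_0 = 2: 2/1
a_1 = 2: 5/2
a_2 = 3: 17/7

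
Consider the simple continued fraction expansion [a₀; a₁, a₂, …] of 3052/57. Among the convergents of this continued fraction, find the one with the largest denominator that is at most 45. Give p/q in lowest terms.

a_0 = 53: 53/1  (≤ bound)
a_1 = 1: 54/1  (≤ bound)
a_2 = 1: 107/2  (≤ bound)
a_3 = 5: 589/11  (≤ bound)
a_4 = 5: 3052/57  (> 45, stop)

589/11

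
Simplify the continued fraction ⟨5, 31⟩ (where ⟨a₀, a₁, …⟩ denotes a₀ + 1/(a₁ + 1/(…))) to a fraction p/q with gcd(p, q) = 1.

Start with 31.
5 + 1/(31/1) = 5 + 1/31 = 156/31

156/31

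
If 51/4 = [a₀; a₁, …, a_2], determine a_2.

3

51 = 12·4 + 3, so a_0 = 12
4 = 1·3 + 1, so a_1 = 1
3 = 3·1 + 0, so a_2 = 3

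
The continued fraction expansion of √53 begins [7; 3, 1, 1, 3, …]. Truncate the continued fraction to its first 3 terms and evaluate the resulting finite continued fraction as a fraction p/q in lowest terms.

29/4

Build up convergents one term at a time:
a_0 = 7: 7/1
a_1 = 3: 22/3
a_2 = 1: 29/4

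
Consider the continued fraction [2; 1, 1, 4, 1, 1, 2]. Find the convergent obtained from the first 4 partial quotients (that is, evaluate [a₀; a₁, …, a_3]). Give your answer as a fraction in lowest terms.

Start with 4.
1 + 1/(4/1) = 1 + 1/4 = 5/4
1 + 1/(5/4) = 1 + 4/5 = 9/5
2 + 1/(9/5) = 2 + 5/9 = 23/9

23/9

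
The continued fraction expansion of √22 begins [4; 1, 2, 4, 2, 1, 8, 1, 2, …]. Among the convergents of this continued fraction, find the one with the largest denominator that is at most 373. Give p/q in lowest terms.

List convergents until the denominator exceeds the bound:
a_0 = 4: 4/1  (≤ bound)
a_1 = 1: 5/1  (≤ bound)
a_2 = 2: 14/3  (≤ bound)
a_3 = 4: 61/13  (≤ bound)
a_4 = 2: 136/29  (≤ bound)
a_5 = 1: 197/42  (≤ bound)
a_6 = 8: 1712/365  (≤ bound)
a_7 = 1: 1909/407  (> 373, stop)

1712/365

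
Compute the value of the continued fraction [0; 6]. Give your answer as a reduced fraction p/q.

1/6

a_0 = 0: 0/1
a_1 = 6: 1/6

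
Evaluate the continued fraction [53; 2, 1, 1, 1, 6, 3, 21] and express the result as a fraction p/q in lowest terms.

190023/3560

a_0 = 53: 53/1
a_1 = 2: 107/2
a_2 = 1: 160/3
a_3 = 1: 267/5
a_4 = 1: 427/8
a_5 = 6: 2829/53
a_6 = 3: 8914/167
a_7 = 21: 190023/3560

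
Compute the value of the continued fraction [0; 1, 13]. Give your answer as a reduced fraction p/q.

13/14

Work from the innermost term outward:
Start with 13.
1 + 1/(13/1) = 1 + 1/13 = 14/13
0 + 1/(14/13) = 0 + 13/14 = 13/14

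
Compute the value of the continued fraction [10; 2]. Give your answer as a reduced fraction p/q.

21/2

a_0 = 10: 10/1
a_1 = 2: 21/2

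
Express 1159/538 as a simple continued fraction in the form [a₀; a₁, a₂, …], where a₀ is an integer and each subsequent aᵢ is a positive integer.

[2; 6, 2, 13, 3]

Run the Euclidean algorithm, recording each quotient:
⌊1159/538⌋ = 2, remainder 83
⌊538/83⌋ = 6, remainder 40
⌊83/40⌋ = 2, remainder 3
⌊40/3⌋ = 13, remainder 1
⌊3/1⌋ = 3, remainder 0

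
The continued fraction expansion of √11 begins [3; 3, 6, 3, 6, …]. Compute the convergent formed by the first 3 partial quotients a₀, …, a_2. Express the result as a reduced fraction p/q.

Collapse the nested fraction from the inside out:
Start with 6.
3 + 1/(6/1) = 3 + 1/6 = 19/6
3 + 1/(19/6) = 3 + 6/19 = 63/19

63/19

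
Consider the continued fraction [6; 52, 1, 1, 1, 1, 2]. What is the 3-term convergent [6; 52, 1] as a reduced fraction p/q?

Work from the innermost term outward:
Start with 1.
52 + 1/(1/1) = 52 + 1/1 = 53/1
6 + 1/(53/1) = 6 + 1/53 = 319/53

319/53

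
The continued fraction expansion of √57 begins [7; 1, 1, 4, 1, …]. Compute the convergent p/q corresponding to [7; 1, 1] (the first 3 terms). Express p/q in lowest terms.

15/2

a_0 = 7: 7/1
a_1 = 1: 8/1
a_2 = 1: 15/2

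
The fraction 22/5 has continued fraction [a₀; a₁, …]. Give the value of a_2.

Run the Euclidean algorithm, recording each quotient:
22 ÷ 5 → quotient 4, remainder 2
5 ÷ 2 → quotient 2, remainder 1
2 ÷ 1 → quotient 2, remainder 0

2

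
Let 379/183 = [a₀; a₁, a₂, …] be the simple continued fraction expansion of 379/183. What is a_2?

379 ÷ 183 → quotient 2, remainder 13
183 ÷ 13 → quotient 14, remainder 1
13 ÷ 1 → quotient 13, remainder 0

13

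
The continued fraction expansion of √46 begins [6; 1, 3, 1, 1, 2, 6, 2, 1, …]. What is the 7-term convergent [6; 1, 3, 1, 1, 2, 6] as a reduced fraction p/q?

997/147

Work from the innermost term outward:
Start with 6.
2 + 1/(6/1) = 2 + 1/6 = 13/6
1 + 1/(13/6) = 1 + 6/13 = 19/13
1 + 1/(19/13) = 1 + 13/19 = 32/19
3 + 1/(32/19) = 3 + 19/32 = 115/32
1 + 1/(115/32) = 1 + 32/115 = 147/115
6 + 1/(147/115) = 6 + 115/147 = 997/147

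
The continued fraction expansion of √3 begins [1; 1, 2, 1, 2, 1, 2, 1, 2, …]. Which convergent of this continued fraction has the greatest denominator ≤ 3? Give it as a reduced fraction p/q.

5/3

a_0 = 1: 1/1  (≤ bound)
a_1 = 1: 2/1  (≤ bound)
a_2 = 2: 5/3  (≤ bound)
a_3 = 1: 7/4  (> 3, stop)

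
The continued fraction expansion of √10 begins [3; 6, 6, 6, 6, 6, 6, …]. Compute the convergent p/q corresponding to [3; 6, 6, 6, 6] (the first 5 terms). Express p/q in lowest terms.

Starting at the tail and folding back:
Start with 6.
6 + 1/(6/1) = 6 + 1/6 = 37/6
6 + 1/(37/6) = 6 + 6/37 = 228/37
6 + 1/(228/37) = 6 + 37/228 = 1405/228
3 + 1/(1405/228) = 3 + 228/1405 = 4443/1405

4443/1405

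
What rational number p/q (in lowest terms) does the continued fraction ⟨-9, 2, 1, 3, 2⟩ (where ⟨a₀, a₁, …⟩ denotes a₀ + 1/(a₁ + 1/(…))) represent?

-216/25

Build up convergents one term at a time:
a_0 = -9: -9/1
a_1 = 2: -17/2
a_2 = 1: -26/3
a_3 = 3: -95/11
a_4 = 2: -216/25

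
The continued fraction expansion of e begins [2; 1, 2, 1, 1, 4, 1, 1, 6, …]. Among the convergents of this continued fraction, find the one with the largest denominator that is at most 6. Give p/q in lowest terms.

11/4

List convergents until the denominator exceeds the bound:
a_0 = 2: 2/1  (≤ bound)
a_1 = 1: 3/1  (≤ bound)
a_2 = 2: 8/3  (≤ bound)
a_3 = 1: 11/4  (≤ bound)
a_4 = 1: 19/7  (> 6, stop)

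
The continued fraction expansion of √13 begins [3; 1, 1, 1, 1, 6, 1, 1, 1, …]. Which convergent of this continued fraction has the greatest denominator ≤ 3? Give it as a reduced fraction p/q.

11/3

a_0 = 3: 3/1  (≤ bound)
a_1 = 1: 4/1  (≤ bound)
a_2 = 1: 7/2  (≤ bound)
a_3 = 1: 11/3  (≤ bound)
a_4 = 1: 18/5  (> 3, stop)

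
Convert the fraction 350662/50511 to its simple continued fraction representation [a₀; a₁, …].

[6; 1, 16, 3, 20, 2, 1, 15]

350662 ÷ 50511 → quotient 6, remainder 47596
50511 ÷ 47596 → quotient 1, remainder 2915
47596 ÷ 2915 → quotient 16, remainder 956
2915 ÷ 956 → quotient 3, remainder 47
956 ÷ 47 → quotient 20, remainder 16
47 ÷ 16 → quotient 2, remainder 15
16 ÷ 15 → quotient 1, remainder 1
15 ÷ 1 → quotient 15, remainder 0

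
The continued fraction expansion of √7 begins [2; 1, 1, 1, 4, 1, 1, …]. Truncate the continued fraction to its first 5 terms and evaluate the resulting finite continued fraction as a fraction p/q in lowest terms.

37/14

Start with 4.
1 + 1/(4/1) = 1 + 1/4 = 5/4
1 + 1/(5/4) = 1 + 4/5 = 9/5
1 + 1/(9/5) = 1 + 5/9 = 14/9
2 + 1/(14/9) = 2 + 9/14 = 37/14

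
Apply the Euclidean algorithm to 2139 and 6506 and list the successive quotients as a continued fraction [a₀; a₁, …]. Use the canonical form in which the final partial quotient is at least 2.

2139 = 0·6506 + 2139, so a_0 = 0
6506 = 3·2139 + 89, so a_1 = 3
2139 = 24·89 + 3, so a_2 = 24
89 = 29·3 + 2, so a_3 = 29
3 = 1·2 + 1, so a_4 = 1
2 = 2·1 + 0, so a_5 = 2

[0; 3, 24, 29, 1, 2]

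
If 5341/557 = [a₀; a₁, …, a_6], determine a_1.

Run the Euclidean algorithm, recording each quotient:
5341 = 9·557 + 328, so a_0 = 9
557 = 1·328 + 229, so a_1 = 1

1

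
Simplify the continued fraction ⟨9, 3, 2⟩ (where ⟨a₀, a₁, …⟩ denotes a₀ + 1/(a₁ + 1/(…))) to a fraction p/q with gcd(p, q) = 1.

Start with 2.
3 + 1/(2/1) = 3 + 1/2 = 7/2
9 + 1/(7/2) = 9 + 2/7 = 65/7

65/7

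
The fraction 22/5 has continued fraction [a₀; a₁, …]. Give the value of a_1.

2

22 = 4·5 + 2, so a_0 = 4
5 = 2·2 + 1, so a_1 = 2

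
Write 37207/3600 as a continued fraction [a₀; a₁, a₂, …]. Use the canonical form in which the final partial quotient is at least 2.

⌊37207/3600⌋ = 10, remainder 1207
⌊3600/1207⌋ = 2, remainder 1186
⌊1207/1186⌋ = 1, remainder 21
⌊1186/21⌋ = 56, remainder 10
⌊21/10⌋ = 2, remainder 1
⌊10/1⌋ = 10, remainder 0

[10; 2, 1, 56, 2, 10]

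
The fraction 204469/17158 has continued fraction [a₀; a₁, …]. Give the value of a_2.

Repeatedly divide and take the remainder:
204469 = 11·17158 + 15731, so a_0 = 11
17158 = 1·15731 + 1427, so a_1 = 1
15731 = 11·1427 + 34, so a_2 = 11

11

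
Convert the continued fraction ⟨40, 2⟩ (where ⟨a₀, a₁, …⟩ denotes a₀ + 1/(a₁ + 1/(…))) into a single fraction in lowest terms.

a_0 = 40: 40/1
a_1 = 2: 81/2

81/2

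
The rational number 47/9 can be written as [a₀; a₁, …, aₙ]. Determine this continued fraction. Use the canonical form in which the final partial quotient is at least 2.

47 = 5·9 + 2, so a_0 = 5
9 = 4·2 + 1, so a_1 = 4
2 = 2·1 + 0, so a_2 = 2

[5; 4, 2]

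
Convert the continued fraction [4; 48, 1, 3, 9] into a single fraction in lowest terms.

Build up convergents one term at a time:
a_0 = 4: 4/1
a_1 = 48: 193/48
a_2 = 1: 197/49
a_3 = 3: 784/195
a_4 = 9: 7253/1804

7253/1804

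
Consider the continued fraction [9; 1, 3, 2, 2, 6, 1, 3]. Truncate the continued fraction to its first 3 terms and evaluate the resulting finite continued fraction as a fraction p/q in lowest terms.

Starting at the tail and folding back:
Start with 3.
1 + 1/(3/1) = 1 + 1/3 = 4/3
9 + 1/(4/3) = 9 + 3/4 = 39/4

39/4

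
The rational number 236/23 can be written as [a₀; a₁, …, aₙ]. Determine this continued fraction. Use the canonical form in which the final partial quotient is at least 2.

Apply division with remainder until the remainder is 0:
236 = 10·23 + 6, so a_0 = 10
23 = 3·6 + 5, so a_1 = 3
6 = 1·5 + 1, so a_2 = 1
5 = 5·1 + 0, so a_3 = 5

[10; 3, 1, 5]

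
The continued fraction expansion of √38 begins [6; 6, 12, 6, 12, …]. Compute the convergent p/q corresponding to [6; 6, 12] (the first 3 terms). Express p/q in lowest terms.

450/73

Use the convergent recurrence hₖ = aₖ·hₖ₋₁ + hₖ₋₂ (and likewise for the denominators kₖ):
a_0 = 6: 6/1
a_1 = 6: 37/6
a_2 = 12: 450/73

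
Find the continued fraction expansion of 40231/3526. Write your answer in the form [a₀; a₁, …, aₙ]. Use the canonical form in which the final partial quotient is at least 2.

40231 = 11·3526 + 1445, so a_0 = 11
3526 = 2·1445 + 636, so a_1 = 2
1445 = 2·636 + 173, so a_2 = 2
636 = 3·173 + 117, so a_3 = 3
173 = 1·117 + 56, so a_4 = 1
117 = 2·56 + 5, so a_5 = 2
56 = 11·5 + 1, so a_6 = 11
5 = 5·1 + 0, so a_7 = 5

[11; 2, 2, 3, 1, 2, 11, 5]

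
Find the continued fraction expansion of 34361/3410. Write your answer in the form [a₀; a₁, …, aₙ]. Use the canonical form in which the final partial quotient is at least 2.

⌊34361/3410⌋ = 10, remainder 261
⌊3410/261⌋ = 13, remainder 17
⌊261/17⌋ = 15, remainder 6
⌊17/6⌋ = 2, remainder 5
⌊6/5⌋ = 1, remainder 1
⌊5/1⌋ = 5, remainder 0

[10; 13, 15, 2, 1, 5]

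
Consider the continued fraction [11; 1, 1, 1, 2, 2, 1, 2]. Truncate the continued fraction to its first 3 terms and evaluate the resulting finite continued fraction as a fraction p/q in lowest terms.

23/2

Build up convergents one term at a time:
a_0 = 11: 11/1
a_1 = 1: 12/1
a_2 = 1: 23/2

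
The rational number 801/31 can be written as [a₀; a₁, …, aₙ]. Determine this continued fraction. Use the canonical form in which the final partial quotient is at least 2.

[25; 1, 5, 5]

801 ÷ 31 → quotient 25, remainder 26
31 ÷ 26 → quotient 1, remainder 5
26 ÷ 5 → quotient 5, remainder 1
5 ÷ 1 → quotient 5, remainder 0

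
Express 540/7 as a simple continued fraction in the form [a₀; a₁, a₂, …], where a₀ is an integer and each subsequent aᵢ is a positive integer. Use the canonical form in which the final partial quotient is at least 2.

[77; 7]

540 = 77·7 + 1, so a_0 = 77
7 = 7·1 + 0, so a_1 = 7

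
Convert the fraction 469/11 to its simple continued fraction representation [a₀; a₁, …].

Repeatedly divide and take the remainder:
469 ÷ 11 → quotient 42, remainder 7
11 ÷ 7 → quotient 1, remainder 4
7 ÷ 4 → quotient 1, remainder 3
4 ÷ 3 → quotient 1, remainder 1
3 ÷ 1 → quotient 3, remainder 0

[42; 1, 1, 1, 3]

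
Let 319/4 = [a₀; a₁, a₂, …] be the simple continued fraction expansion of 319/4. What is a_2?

319 ÷ 4 → quotient 79, remainder 3
4 ÷ 3 → quotient 1, remainder 1
3 ÷ 1 → quotient 3, remainder 0

3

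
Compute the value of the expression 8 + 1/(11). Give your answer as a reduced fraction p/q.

89/11

Start with 11.
8 + 1/(11/1) = 8 + 1/11 = 89/11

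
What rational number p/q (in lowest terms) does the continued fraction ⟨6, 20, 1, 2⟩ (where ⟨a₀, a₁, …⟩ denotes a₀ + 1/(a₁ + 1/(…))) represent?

375/62

Work from the innermost term outward:
Start with 2.
1 + 1/(2/1) = 1 + 1/2 = 3/2
20 + 1/(3/2) = 20 + 2/3 = 62/3
6 + 1/(62/3) = 6 + 3/62 = 375/62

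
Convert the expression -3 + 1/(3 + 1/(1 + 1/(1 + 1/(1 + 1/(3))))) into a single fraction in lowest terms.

-109/40

Start with 3.
1 + 1/(3/1) = 1 + 1/3 = 4/3
1 + 1/(4/3) = 1 + 3/4 = 7/4
1 + 1/(7/4) = 1 + 4/7 = 11/7
3 + 1/(11/7) = 3 + 7/11 = 40/11
-3 + 1/(40/11) = -3 + 11/40 = -109/40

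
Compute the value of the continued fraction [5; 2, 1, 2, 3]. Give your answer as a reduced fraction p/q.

145/27

Start with 3.
2 + 1/(3/1) = 2 + 1/3 = 7/3
1 + 1/(7/3) = 1 + 3/7 = 10/7
2 + 1/(10/7) = 2 + 7/10 = 27/10
5 + 1/(27/10) = 5 + 10/27 = 145/27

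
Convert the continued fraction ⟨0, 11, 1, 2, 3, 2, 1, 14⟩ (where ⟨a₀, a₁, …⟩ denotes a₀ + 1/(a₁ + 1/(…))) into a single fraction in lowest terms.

a_0 = 0: 0/1
a_1 = 11: 1/11
a_2 = 1: 1/12
a_3 = 2: 3/35
a_4 = 3: 10/117
a_5 = 2: 23/269
a_6 = 1: 33/386
a_7 = 14: 485/5673

485/5673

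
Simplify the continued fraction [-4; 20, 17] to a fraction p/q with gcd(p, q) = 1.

a_0 = -4: -4/1
a_1 = 20: -79/20
a_2 = 17: -1347/341

-1347/341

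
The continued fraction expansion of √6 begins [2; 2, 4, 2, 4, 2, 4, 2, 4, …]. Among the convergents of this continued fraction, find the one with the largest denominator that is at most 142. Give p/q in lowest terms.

a_0 = 2: 2/1  (≤ bound)
a_1 = 2: 5/2  (≤ bound)
a_2 = 4: 22/9  (≤ bound)
a_3 = 2: 49/20  (≤ bound)
a_4 = 4: 218/89  (≤ bound)
a_5 = 2: 485/198  (> 142, stop)

218/89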